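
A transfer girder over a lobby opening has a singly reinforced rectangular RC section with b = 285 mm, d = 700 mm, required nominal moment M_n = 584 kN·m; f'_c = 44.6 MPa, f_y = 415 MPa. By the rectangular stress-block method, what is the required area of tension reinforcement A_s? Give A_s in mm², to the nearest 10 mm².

With M_n = 0.85 f'_c a b (d − a/2), solve the quadratic for a:
a = d − √(d² − 2M_n/(0.85 f'_c b)) = 700 − √(700² − 2 × 584×10⁶/(0.85 × 44.6 × 285)) = 82.02 mm.
A_s = 0.85 f'_c a b / f_y = 0.85 × 44.6 × 82.02 × 285 / 415 = 2135.4 mm².

A_s ≈ 2140 mm²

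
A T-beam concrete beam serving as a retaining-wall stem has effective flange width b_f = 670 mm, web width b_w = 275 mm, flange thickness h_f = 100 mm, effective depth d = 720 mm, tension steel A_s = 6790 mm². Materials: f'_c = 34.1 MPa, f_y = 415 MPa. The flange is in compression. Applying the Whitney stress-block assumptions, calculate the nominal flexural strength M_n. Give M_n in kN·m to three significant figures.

M_n ≈ 1800 kN·m

Tension: T = A_s f_y = 6790 × 415 = 2817850 N.
Try a within the flange: a = T/(0.85 f'_c b_f) = 2817850/(0.85 × 34.1 × 670) = 145.10 mm.
a = 145.10 > h_f = 100 mm: the block extends into the web. Split into flange-overhang and web parts.
C_f = 0.85 f'_c (b_f − b_w) h_f = 0.85 × 34.1 × (670 − 275) × 100 = 1144908 N.
Remaining web compression depth: a_w = (T − C_f)/(0.85 f'_c b_w) = (2817850 − 1144908)/(0.85 × 34.1 × 275) = 209.88 mm.
M_n = C_f(d − h_f/2) + (T − C_f)(d − a_w/2) = 1144908 × (720 − 50) + 1672942 × (720 − 104.94) = 767.09 + 1028.96 = 1796.05 × 10⁶ N·mm.
M_n = 1796.05 kN·m.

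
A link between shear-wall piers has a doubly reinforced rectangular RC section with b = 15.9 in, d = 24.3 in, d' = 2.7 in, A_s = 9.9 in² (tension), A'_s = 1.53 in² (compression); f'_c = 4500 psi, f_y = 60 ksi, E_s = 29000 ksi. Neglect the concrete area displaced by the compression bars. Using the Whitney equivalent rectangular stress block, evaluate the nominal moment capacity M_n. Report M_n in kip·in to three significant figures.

Assume both steels yield.
a = (A_s − A'_s) f_y/(0.85 f'_c b) = (9.9 − 1.53) × 60/(0.85 × 4.5 × 15.9) = 8.257 in.
c = a/β₁ = 8.257/0.825 = 10.008 in; ε'_s = 0.003(c − d')/c = 0.0022 ≥ ε_y = 0.0021, so the compression steel yields.
M_n = (A_s − A'_s) f_y (d − a/2) + A'_s f_y (d − d') = 502.2 × (24.3 − 4.1285) + 91.8 × (24.3 − 2.7) = 10130.1 + 1982.9 = 12113.0 kip·in.

M_n ≈ 12100 kip·in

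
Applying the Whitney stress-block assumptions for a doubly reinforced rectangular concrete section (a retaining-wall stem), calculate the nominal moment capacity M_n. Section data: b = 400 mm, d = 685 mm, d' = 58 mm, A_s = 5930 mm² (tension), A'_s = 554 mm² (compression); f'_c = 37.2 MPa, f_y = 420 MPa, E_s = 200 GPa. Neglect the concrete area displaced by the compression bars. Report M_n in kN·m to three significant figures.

Assume both tension and compression steel yield.
Net tension couple steel: A_s − A'_s = 5376 mm².
a = (A_s − A'_s) f_y / (0.85 f'_c b) = 2257920/(0.85 × 37.2 × 400) = 178.52 mm.
c = a/β₁ = 178.52/0.784 = 227.70 mm; ε'_s = 0.003(c − d')/c = 0.0022 ≥ f_y/E_s = 0.0021, so compression steel does yield.
M_n = (A_s − A'_s) f_y (d − a/2) + A'_s f_y (d − d') = [2257920 × (685 − 89.26) + 232680 × (685 − 58)] × 10⁻⁶ = 1345.13 + 145.89 = 1491.02 kN·m.

M_n ≈ 1490 kN·m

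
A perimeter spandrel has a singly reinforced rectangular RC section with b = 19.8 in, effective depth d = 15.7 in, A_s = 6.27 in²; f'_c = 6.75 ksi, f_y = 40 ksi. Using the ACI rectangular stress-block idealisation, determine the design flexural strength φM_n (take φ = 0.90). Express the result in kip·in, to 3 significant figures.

T = A_s f_y = 6.27 × 40 = 250.8 kips.
a = T/(0.85 f'_c b) = 250.8/(0.85 × 6.75 × 19.8) = 2.208 in.
M_n = T(d − a/2) = 250.8 × (15.7 − 1.104) = 3660.7 kip·in.
φM_n = 0.90 × 3660.7 = 3294.6 kip·in.

φM_n ≈ 3290 kip·in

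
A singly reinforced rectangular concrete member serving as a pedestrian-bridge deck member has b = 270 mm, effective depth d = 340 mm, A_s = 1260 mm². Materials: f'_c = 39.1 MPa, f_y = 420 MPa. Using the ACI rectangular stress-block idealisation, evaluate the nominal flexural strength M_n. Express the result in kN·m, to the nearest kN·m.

M_n ≈ 164 kN·m

T = A_s f_y = 1260 × 420 = 529200 N = 529.2 kN.
From C = T: a = T/(0.85 f'_c b) = 529200/(0.85 × 39.1 × 270) = 58.97 mm.
M_n = T(d − a/2) = 529.2 kN × (340 − 29.485) mm = 164.32 kN·m.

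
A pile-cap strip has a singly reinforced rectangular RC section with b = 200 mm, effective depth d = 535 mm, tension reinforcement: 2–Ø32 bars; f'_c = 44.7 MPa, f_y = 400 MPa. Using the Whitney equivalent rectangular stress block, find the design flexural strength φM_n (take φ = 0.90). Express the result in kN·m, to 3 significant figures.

φM_n ≈ 285 kN·m

A_s = 2 × 804 = 1608 mm².
T = A_s f_y = 1608 × 400 = 643200 N = 643.2 kN.
From C = T: a = T/(0.85 f'_c b) = 643200/(0.85 × 44.7 × 200) = 84.64 mm.
M_n = T(d − a/2) = 643.2 kN × (535 − 42.32) mm = 316.89 kN·m.
φM_n = 0.90 × 316.89 = 285.20 kN·m.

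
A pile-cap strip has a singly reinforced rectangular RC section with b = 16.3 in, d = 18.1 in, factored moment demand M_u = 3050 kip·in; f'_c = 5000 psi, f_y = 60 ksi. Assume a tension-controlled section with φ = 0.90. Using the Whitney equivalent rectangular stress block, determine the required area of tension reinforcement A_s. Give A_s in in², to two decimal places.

A_s ≈ 3.40 in²

M_n = M_u/φ = 3050/0.90 = 3388.89 kip·in.
From M_n = 0.85 f'_c a b (d − a/2):
a = d − √(d² − 2M_n/(0.85 f'_c b)) = 18.1 − √(18.1² − 2 × 3388.89/(0.85 × 5 × 16.3)) = 2.942 in.
A_s = 0.85 f'_c a b / f_y = 0.85 × 5 × 2.942 × 16.3 / 60 = 3.397 in².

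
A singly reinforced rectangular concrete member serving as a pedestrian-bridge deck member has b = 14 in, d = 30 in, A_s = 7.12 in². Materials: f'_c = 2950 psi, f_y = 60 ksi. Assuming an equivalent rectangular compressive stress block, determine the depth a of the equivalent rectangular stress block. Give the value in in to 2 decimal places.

T = A_s f_y = 7.12 × 60 = 427.2 kips.
a = T/(0.85 f'_c b) = 427.2/(0.85 × 2.95 × 14) = 12.17 in.

a ≈ 12.17 in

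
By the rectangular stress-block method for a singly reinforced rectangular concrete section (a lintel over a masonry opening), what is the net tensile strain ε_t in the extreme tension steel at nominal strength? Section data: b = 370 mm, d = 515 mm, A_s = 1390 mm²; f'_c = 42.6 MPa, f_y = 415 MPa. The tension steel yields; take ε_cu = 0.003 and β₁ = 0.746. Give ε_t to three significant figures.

a = A_s f_y/(0.85 f'_c b) = 43.06 mm.
β₁ = 0.746, so c = a/β₁ = 43.06/0.746 = 57.72 mm.
From the linear strain diagram with ε_cu = 0.003: ε_t = 0.003 (d − c)/c = 0.003 × (515 − 57.72)/57.72 = 0.0238.
Since ε_t ≥ 0.005, the section is tension-controlled.

ε_t ≈ 0.0238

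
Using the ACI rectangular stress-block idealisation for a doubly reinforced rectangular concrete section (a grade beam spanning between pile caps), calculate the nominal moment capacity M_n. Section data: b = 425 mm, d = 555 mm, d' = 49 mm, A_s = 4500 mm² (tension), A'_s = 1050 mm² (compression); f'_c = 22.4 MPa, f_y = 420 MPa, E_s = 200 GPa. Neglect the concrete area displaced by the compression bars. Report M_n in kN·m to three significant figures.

M_n ≈ 898 kN·m

Assume both tension and compression steel yield.
Net tension couple steel: A_s − A'_s = 3450 mm².
a = (A_s − A'_s) f_y / (0.85 f'_c b) = 1449000/(0.85 × 22.4 × 425) = 179.07 mm.
c = a/β₁ = 179.07/0.85 = 210.67 mm; ε'_s = 0.003(c − d')/c = 0.0023 ≥ f_y/E_s = 0.0021, so compression steel does yield.
M_n = (A_s − A'_s) f_y (d − a/2) + A'_s f_y (d − d') = [1449000 × (555 − 89.535) + 441000 × (555 − 49)] × 10⁻⁶ = 674.46 + 223.15 = 897.61 kN·m.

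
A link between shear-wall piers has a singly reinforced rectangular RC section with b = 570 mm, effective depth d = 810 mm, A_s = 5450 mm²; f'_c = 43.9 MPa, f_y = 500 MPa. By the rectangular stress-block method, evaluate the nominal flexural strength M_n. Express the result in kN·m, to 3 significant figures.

M_n ≈ 2030 kN·m

T = A_s f_y = 5450 × 500 = 2725000 N = 2725 kN.
From C = T: a = T/(0.85 f'_c b) = 2725000/(0.85 × 43.9 × 570) = 128.12 mm.
M_n = T(d − a/2) = 2725 kN × (810 − 64.06) mm = 2032.69 kN·m.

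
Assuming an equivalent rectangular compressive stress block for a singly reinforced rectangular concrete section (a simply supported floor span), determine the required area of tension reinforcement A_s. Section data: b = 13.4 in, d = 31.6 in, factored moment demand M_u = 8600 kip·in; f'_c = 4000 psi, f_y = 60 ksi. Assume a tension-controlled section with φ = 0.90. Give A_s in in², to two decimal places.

M_n = M_u/φ = 8600/0.90 = 9555.56 kip·in.
From M_n = 0.85 f'_c a b (d − a/2):
a = d − √(d² − 2M_n/(0.85 f'_c b)) = 31.6 − √(31.6² − 2 × 9555.56/(0.85 × 4 × 13.4)) = 7.536 in.
A_s = 0.85 f'_c a b / f_y = 0.85 × 4 × 7.536 × 13.4 / 60 = 5.722 in².

A_s ≈ 5.72 in²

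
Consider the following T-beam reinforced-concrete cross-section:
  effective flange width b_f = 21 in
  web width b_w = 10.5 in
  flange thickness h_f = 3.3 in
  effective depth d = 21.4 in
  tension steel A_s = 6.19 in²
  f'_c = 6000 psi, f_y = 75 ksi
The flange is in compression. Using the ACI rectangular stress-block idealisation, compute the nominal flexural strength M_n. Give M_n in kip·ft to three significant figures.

Tension: T = A_s f_y = 6.19 × 75 = 464.25 kips.
Try a within the flange: a = T/(0.85 f'_c b_f) = 464.25/(0.85 × 6 × 21) = 4.335 in.
a = 4.335 > h_f = 3.3 in: the block extends into the web. Split into flange-overhang and web parts.
C_f = 0.85 f'_c (b_f − b_w) h_f = 0.85 × 6 × (21 − 10.5) × 3.3 = 176.7 kips.
Remaining web compression depth: a_w = (T − C_f)/(0.85 f'_c b_w) = (464.25 − 176.7)/(0.85 × 6 × 10.5) = 5.370 in.
M_n = C_f(d − h_f/2) + (T − C_f)(d − a_w/2) = 176.7 × (21.4 − 1.65) + 287.55 × (21.4 − 2.685) = 3489.8 + 5381.5 = 8871.3 kip·in.
M_n = 8871.3/12 = 739.28 kip·ft.

M_n ≈ 739 kip·ft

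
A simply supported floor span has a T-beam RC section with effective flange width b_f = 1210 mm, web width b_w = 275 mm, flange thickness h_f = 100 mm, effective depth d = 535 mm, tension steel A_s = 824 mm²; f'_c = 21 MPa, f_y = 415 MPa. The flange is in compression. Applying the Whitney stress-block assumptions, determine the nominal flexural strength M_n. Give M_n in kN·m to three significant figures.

Tension: T = A_s f_y = 824 × 415 = 341960 N.
Try a within the flange: a = T/(0.85 f'_c b_f) = 341960/(0.85 × 21 × 1210) = 15.83 mm.
Since a = 15.83 ≤ h_f = 100 mm, the stress block lies entirely in the flange; analyse as a rectangular beam of width b_f.
M_n = T(d − a/2) = 341960 × (535 − 7.915) = 180.24 × 10⁶ N·mm.
M_n = 180.24 kN·m.

M_n ≈ 180 kN·m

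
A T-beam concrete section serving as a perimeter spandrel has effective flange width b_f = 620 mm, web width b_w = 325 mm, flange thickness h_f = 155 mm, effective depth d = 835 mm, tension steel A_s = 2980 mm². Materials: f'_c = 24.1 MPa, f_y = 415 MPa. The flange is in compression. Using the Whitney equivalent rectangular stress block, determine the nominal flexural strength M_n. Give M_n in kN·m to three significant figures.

Tension: T = A_s f_y = 2980 × 415 = 1236700 N.
Try a within the flange: a = T/(0.85 f'_c b_f) = 1236700/(0.85 × 24.1 × 620) = 97.37 mm.
Since a = 97.37 ≤ h_f = 155 mm, the stress block lies entirely in the flange; analyse as a rectangular beam of width b_f.
M_n = T(d − a/2) = 1236700 × (835 − 48.685) = 972.44 × 10⁶ N·mm.
M_n = 972.44 kN·m.

M_n ≈ 972 kN·m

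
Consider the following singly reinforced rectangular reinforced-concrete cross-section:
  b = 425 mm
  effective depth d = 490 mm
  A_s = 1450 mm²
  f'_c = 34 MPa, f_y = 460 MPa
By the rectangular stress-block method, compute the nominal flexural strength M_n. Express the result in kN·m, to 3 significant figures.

T = A_s f_y = 1450 × 460 = 667000 N = 667 kN.
From C = T: a = T/(0.85 f'_c b) = 667000/(0.85 × 34 × 425) = 54.30 mm.
M_n = T(d − a/2) = 667 kN × (490 − 27.15) mm = 308.72 kN·m.

M_n ≈ 309 kN·m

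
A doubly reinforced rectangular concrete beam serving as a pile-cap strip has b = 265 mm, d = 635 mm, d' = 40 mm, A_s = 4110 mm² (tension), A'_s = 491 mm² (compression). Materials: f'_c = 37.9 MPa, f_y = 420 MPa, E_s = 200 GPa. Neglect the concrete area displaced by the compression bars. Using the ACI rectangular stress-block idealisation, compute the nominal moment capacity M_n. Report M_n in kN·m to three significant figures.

M_n ≈ 953 kN·m

Assume both tension and compression steel yield.
Net tension couple steel: A_s − A'_s = 3619 mm².
a = (A_s − A'_s) f_y / (0.85 f'_c b) = 1519980/(0.85 × 37.9 × 265) = 178.05 mm.
c = a/β₁ = 178.05/0.779 = 228.56 mm; ε'_s = 0.003(c − d')/c = 0.0025 ≥ f_y/E_s = 0.0021, so compression steel does yield.
M_n = (A_s − A'_s) f_y (d − a/2) + A'_s f_y (d − d') = [1519980 × (635 − 89.025) + 206220 × (635 − 40)] × 10⁻⁶ = 829.87 + 122.70 = 952.57 kN·m.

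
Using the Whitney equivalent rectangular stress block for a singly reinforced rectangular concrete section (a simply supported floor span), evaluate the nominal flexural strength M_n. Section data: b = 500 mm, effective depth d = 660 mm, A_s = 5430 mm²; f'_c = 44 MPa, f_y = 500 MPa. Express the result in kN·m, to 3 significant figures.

T = A_s f_y = 5430 × 500 = 2715000 N = 2715 kN.
From C = T: a = T/(0.85 f'_c b) = 2715000/(0.85 × 44 × 500) = 145.19 mm.
M_n = T(d − a/2) = 2715 kN × (660 − 72.595) mm = 1594.80 kN·m.

M_n ≈ 1590 kN·m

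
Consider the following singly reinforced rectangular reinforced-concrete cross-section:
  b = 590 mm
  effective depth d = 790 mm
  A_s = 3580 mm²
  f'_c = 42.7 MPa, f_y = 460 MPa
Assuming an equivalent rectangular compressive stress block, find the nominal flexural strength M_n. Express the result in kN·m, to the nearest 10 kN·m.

M_n ≈ 1240 kN·m

T = A_s f_y = 3580 × 460 = 1646800 N = 1646.8 kN.
From C = T: a = T/(0.85 f'_c b) = 1646800/(0.85 × 42.7 × 590) = 76.90 mm.
M_n = T(d − a/2) = 1646.8 kN × (790 − 38.45) mm = 1237.65 kN·m.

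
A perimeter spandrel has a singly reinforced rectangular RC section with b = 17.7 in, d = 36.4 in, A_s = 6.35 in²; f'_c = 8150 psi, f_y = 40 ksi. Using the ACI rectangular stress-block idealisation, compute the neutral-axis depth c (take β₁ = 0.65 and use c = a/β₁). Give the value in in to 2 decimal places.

c ≈ 3.19 in

T = A_s f_y = 6.35 × 40 = 254 kips.
a = T/(0.85 f'_c b) = 254/(0.85 × 8.15 × 17.7) = 2.0715 in.
With β₁ = 0.65, c = a/β₁ = 2.0715/0.65 = 3.19 in.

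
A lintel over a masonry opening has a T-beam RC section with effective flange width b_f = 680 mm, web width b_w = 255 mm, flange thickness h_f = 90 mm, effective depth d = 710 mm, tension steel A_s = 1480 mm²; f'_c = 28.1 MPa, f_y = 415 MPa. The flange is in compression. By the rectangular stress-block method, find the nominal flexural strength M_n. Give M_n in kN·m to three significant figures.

Tension: T = A_s f_y = 1480 × 415 = 614200 N.
Try a within the flange: a = T/(0.85 f'_c b_f) = 614200/(0.85 × 28.1 × 680) = 37.82 mm.
Since a = 37.82 ≤ h_f = 90 mm, the stress block lies entirely in the flange; analyse as a rectangular beam of width b_f.
M_n = T(d − a/2) = 614200 × (710 − 18.91) = 424.47 × 10⁶ N·mm.
M_n = 424.47 kN·m.

M_n ≈ 424 kN·m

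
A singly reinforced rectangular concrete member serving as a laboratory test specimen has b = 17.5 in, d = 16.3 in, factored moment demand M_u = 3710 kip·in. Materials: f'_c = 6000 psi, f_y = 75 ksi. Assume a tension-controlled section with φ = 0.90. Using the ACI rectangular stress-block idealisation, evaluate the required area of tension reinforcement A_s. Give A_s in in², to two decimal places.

A_s ≈ 3.73 in²

M_n = M_u/φ = 3710/0.90 = 4122.22 kip·in.
From M_n = 0.85 f'_c a b (d − a/2):
a = d − √(d² − 2M_n/(0.85 f'_c b)) = 16.3 − √(16.3² − 2 × 4122.22/(0.85 × 6 × 17.5)) = 3.135 in.
A_s = 0.85 f'_c a b / f_y = 0.85 × 6 × 3.135 × 17.5 / 75 = 3.731 in².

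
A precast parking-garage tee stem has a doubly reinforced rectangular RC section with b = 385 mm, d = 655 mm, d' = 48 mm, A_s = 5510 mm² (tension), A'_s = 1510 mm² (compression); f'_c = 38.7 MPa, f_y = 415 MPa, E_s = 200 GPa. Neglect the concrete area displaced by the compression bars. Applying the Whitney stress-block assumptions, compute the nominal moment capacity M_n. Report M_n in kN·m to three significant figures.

Assume both tension and compression steel yield.
Net tension couple steel: A_s − A'_s = 4000 mm².
a = (A_s − A'_s) f_y / (0.85 f'_c b) = 1660000/(0.85 × 38.7 × 385) = 131.07 mm.
c = a/β₁ = 131.07/0.774 = 169.34 mm; ε'_s = 0.003(c − d')/c = 0.0021 ≥ f_y/E_s = 0.0021, so compression steel does yield.
M_n = (A_s − A'_s) f_y (d − a/2) + A'_s f_y (d − d') = [1660000 × (655 − 65.535) + 626650 × (655 − 48)] × 10⁻⁶ = 978.51 + 380.38 = 1358.89 kN·m.

M_n ≈ 1360 kN·m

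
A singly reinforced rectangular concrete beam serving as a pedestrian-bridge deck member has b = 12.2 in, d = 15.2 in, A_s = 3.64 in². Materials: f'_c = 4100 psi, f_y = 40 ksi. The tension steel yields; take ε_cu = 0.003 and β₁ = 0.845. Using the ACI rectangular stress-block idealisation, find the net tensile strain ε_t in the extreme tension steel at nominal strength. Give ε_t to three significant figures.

a = A_s f_y/(0.85 f'_c b) = 3.425 in.
β₁ = 0.845, so c = a/β₁ = 3.425/0.845 = 4.053 in.
From the linear strain diagram with ε_cu = 0.003: ε_t = 0.003 (d − c)/c = 0.003 × (15.2 − 4.053)/4.053 = 0.00825.
Since ε_t ≥ 0.005, the section is tension-controlled.

ε_t ≈ 0.00825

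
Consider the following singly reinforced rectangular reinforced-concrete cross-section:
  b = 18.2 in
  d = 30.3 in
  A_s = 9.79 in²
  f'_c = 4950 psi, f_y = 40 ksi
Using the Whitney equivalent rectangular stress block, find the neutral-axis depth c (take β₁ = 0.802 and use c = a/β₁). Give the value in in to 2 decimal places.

c ≈ 6.38 in

T = A_s f_y = 9.79 × 40 = 391.6 kips.
a = T/(0.85 f'_c b) = 391.6/(0.85 × 4.95 × 18.2) = 5.1138 in.
With β₁ = 0.802, c = a/β₁ = 5.1138/0.802 = 6.38 in.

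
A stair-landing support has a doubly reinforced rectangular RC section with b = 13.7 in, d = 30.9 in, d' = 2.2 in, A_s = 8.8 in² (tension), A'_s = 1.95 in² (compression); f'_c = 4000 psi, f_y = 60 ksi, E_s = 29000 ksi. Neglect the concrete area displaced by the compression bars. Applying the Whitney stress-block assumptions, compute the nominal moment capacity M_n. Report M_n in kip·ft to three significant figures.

M_n ≈ 1190 kip·ft

Assume both steels yield.
a = (A_s − A'_s) f_y/(0.85 f'_c b) = (8.8 − 1.95) × 60/(0.85 × 4 × 13.7) = 8.824 in.
c = a/β₁ = 8.824/0.85 = 10.381 in; ε'_s = 0.003(c − d')/c = 0.0024 ≥ ε_y = 0.0021, so the compression steel yields.
M_n = (A_s − A'_s) f_y (d − a/2) + A'_s f_y (d − d') = 411 × (30.9 − 4.412) + 117 × (30.9 − 2.2) = 10886.6 + 3357.9 = 14244.5 kip·in = 14244.5/12 = 1187.04 kip·ft.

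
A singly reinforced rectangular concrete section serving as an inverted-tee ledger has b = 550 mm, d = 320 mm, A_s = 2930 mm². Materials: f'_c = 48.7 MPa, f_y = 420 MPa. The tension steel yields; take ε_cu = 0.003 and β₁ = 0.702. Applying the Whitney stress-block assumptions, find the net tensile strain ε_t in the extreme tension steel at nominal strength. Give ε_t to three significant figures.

a = A_s f_y/(0.85 f'_c b) = 54.05 mm.
β₁ = 0.702, so c = a/β₁ = 54.05/0.702 = 76.99 mm.
From the linear strain diagram with ε_cu = 0.003: ε_t = 0.003 (d − c)/c = 0.003 × (320 − 76.99)/76.99 = 0.00947.
Since ε_t ≥ 0.005, the section is tension-controlled.

ε_t ≈ 0.00947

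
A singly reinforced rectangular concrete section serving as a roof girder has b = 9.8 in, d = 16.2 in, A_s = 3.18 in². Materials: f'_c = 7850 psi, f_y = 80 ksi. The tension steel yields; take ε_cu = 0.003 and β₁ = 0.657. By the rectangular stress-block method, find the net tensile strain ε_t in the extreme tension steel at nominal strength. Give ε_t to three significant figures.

a = A_s f_y/(0.85 f'_c b) = 3.890 in.
β₁ = 0.657, so c = a/β₁ = 3.890/0.657 = 5.921 in.
From the linear strain diagram with ε_cu = 0.003: ε_t = 0.003 (d − c)/c = 0.003 × (16.2 − 5.921)/5.921 = 0.00521.
Since ε_t ≥ 0.005, the section is tension-controlled.

ε_t ≈ 0.00521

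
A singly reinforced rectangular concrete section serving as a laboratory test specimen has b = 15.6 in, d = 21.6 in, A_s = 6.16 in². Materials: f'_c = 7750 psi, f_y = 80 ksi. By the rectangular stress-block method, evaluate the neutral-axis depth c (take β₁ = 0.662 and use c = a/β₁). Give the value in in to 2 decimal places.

c ≈ 7.24 in

T = A_s f_y = 6.16 × 80 = 492.8 kips.
a = T/(0.85 f'_c b) = 492.8/(0.85 × 7.75 × 15.6) = 4.7954 in.
With β₁ = 0.662, c = a/β₁ = 4.7954/0.662 = 7.24 in.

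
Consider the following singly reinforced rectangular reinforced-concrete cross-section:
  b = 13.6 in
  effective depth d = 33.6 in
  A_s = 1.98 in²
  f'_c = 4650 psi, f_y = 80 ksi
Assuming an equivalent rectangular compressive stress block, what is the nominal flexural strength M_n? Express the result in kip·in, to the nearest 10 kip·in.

T = A_s f_y = 1.98 × 80 = 158.4 kips.
a = T/(0.85 f'_c b) = 158.4/(0.85 × 4.65 × 13.6) = 2.947 in.
M_n = T(d − a/2) = 158.4 × (33.6 − 1.4735) = 5088.8 kip·in.

M_n ≈ 5090 kip·in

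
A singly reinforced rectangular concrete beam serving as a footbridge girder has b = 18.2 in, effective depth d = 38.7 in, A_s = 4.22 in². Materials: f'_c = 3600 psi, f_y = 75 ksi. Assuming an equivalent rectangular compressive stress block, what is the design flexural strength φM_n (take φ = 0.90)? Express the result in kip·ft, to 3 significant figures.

T = A_s f_y = 4.22 × 75 = 316.5 kips.
a = T/(0.85 f'_c b) = 316.5/(0.85 × 3.6 × 18.2) = 5.683 in.
M_n = T(d − a/2) = 316.5 × (38.7 − 2.8415) = 11349.2 kip·in = 11349.2/12 = 945.77 kip·ft.
φM_n = 0.90 × 945.77 = 851.19 kip·ft.

φM_n ≈ 851 kip·ft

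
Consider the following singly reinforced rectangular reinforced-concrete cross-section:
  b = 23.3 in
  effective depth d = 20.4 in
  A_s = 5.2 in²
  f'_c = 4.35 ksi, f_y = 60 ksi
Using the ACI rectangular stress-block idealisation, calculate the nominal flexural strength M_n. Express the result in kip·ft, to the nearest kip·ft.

T = A_s f_y = 5.2 × 60 = 312 kips.
a = T/(0.85 f'_c b) = 312/(0.85 × 4.35 × 23.3) = 3.622 in.
M_n = T(d − a/2) = 312 × (20.4 − 1.811) = 5799.8 kip·in = 5799.8/12 = 483.32 kip·ft.

M_n ≈ 483 kip·ft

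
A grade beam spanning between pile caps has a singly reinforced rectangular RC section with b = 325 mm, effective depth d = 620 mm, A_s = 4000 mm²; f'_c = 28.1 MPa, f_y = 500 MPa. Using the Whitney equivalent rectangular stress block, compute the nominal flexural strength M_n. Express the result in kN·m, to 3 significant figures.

M_n ≈ 982 kN·m

T = A_s f_y = 4000 × 500 = 2000000 N = 2000 kN.
From C = T: a = T/(0.85 f'_c b) = 2000000/(0.85 × 28.1 × 325) = 257.64 mm.
M_n = T(d − a/2) = 2000 kN × (620 − 128.82) mm = 982.36 kN·m.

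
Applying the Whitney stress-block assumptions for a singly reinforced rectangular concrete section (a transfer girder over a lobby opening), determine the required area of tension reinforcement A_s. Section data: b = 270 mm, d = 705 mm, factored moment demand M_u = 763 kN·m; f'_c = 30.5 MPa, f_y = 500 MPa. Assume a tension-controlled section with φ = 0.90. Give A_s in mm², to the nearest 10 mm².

A_s ≈ 2800 mm²

M_n = M_u/φ = 763/0.90 = 847.778 kN·m.
With M_n = 0.85 f'_c a b (d − a/2), solve the quadratic for a:
a = d − √(d² − 2M_n/(0.85 f'_c b)) = 705 − √(705² − 2 × 847.778×10⁶/(0.85 × 30.5 × 270)) = 200.23 mm.
A_s = 0.85 f'_c a b / f_y = 0.85 × 30.5 × 200.23 × 270 / 500 = 2803.1 mm².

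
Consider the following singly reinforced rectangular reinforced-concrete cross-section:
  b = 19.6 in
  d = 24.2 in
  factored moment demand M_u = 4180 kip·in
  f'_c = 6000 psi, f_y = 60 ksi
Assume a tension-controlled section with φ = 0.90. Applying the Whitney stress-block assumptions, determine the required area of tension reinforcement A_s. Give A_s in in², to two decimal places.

M_n = M_u/φ = 4180/0.90 = 4644.44 kip·in.
From M_n = 0.85 f'_c a b (d − a/2):
a = d − √(d² − 2M_n/(0.85 f'_c b)) = 24.2 − √(24.2² − 2 × 4644.44/(0.85 × 6 × 19.6)) = 2.003 in.
A_s = 0.85 f'_c a b / f_y = 0.85 × 6 × 2.003 × 19.6 / 60 = 3.337 in².

A_s ≈ 3.34 in²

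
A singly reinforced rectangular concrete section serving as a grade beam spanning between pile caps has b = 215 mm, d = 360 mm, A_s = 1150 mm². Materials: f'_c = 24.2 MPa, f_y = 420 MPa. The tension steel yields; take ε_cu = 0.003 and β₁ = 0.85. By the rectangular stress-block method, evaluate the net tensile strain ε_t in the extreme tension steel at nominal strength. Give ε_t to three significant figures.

a = A_s f_y/(0.85 f'_c b) = 109.21 mm.
β₁ = 0.85, so c = a/β₁ = 109.21/0.85 = 128.48 mm.
From the linear strain diagram with ε_cu = 0.003: ε_t = 0.003 (d − c)/c = 0.003 × (360 − 128.48)/128.48 = 0.00541.
Since ε_t ≥ 0.005, the section is tension-controlled.

ε_t ≈ 0.00541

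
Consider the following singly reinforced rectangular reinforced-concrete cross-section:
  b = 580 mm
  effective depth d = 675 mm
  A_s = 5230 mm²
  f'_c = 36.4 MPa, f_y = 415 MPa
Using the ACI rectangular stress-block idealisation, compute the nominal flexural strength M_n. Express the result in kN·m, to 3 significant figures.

T = A_s f_y = 5230 × 415 = 2170450 N = 2170.45 kN.
From C = T: a = T/(0.85 f'_c b) = 2170450/(0.85 × 36.4 × 580) = 120.95 mm.
M_n = T(d − a/2) = 2170.45 kN × (675 − 60.475) mm = 1333.80 kN·m.

M_n ≈ 1330 kN·m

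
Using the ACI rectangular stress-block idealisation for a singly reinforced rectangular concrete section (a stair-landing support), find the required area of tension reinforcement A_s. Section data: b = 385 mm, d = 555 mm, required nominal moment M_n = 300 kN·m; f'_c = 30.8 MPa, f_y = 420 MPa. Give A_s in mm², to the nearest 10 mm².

A_s ≈ 1360 mm²

With M_n = 0.85 f'_c a b (d − a/2), solve the quadratic for a:
a = d − √(d² − 2M_n/(0.85 f'_c b)) = 555 − √(555² − 2 × 300×10⁶/(0.85 × 30.8 × 385)) = 56.51 mm.
A_s = 0.85 f'_c a b / f_y = 0.85 × 30.8 × 56.51 × 385 / 420 = 1356.1 mm².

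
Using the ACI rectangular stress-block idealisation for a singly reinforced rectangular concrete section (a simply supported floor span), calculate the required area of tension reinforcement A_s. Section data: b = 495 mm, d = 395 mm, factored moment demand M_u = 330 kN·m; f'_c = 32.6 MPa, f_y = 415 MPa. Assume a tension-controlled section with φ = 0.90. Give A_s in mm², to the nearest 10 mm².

M_n = M_u/φ = 330/0.90 = 366.667 kN·m.
With M_n = 0.85 f'_c a b (d − a/2), solve the quadratic for a:
a = d − √(d² − 2M_n/(0.85 f'_c b)) = 395 − √(395² − 2 × 366.667×10⁶/(0.85 × 32.6 × 495)) = 74.75 mm.
A_s = 0.85 f'_c a b / f_y = 0.85 × 32.6 × 74.75 × 495 / 415 = 2470.6 mm².

A_s ≈ 2470 mm²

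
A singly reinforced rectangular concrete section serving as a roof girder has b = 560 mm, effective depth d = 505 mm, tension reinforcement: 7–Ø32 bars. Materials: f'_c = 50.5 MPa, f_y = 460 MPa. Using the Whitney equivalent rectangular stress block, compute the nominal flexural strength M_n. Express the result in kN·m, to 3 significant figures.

M_n ≈ 1170 kN·m

A_s = 7 × 804 = 5628 mm².
T = A_s f_y = 5628 × 460 = 2588880 N = 2588.88 kN.
From C = T: a = T/(0.85 f'_c b) = 2588880/(0.85 × 50.5 × 560) = 107.70 mm.
M_n = T(d − a/2) = 2588.88 kN × (505 − 53.85) mm = 1167.97 kN·m.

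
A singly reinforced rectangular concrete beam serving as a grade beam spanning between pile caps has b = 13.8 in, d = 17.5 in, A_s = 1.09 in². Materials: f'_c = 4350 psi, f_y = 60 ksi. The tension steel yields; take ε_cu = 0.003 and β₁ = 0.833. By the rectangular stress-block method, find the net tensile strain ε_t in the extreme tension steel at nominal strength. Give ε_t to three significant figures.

ε_t ≈ 0.0311

a = A_s f_y/(0.85 f'_c b) = 1.282 in.
β₁ = 0.833, so c = a/β₁ = 1.282/0.833 = 1.539 in.
From the linear strain diagram with ε_cu = 0.003: ε_t = 0.003 (d − c)/c = 0.003 × (17.5 − 1.539)/1.539 = 0.0311.
Since ε_t ≥ 0.005, the section is tension-controlled.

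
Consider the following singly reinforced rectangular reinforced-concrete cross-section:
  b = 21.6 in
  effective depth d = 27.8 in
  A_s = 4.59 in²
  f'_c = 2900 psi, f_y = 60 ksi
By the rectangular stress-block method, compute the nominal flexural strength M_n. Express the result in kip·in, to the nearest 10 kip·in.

T = A_s f_y = 4.59 × 60 = 275.4 kips.
a = T/(0.85 f'_c b) = 275.4/(0.85 × 2.9 × 21.6) = 5.172 in.
M_n = T(d − a/2) = 275.4 × (27.8 − 2.586) = 6943.9 kip·in.

M_n ≈ 6940 kip·in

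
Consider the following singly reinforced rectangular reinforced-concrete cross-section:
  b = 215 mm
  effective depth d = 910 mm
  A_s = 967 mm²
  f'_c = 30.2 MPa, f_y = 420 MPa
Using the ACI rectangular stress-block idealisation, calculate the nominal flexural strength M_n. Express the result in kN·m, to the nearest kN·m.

T = A_s f_y = 967 × 420 = 406140 N = 406.14 kN.
From C = T: a = T/(0.85 f'_c b) = 406140/(0.85 × 30.2 × 215) = 73.59 mm.
M_n = T(d − a/2) = 406.14 kN × (910 − 36.795) mm = 354.64 kN·m.

M_n ≈ 355 kN·m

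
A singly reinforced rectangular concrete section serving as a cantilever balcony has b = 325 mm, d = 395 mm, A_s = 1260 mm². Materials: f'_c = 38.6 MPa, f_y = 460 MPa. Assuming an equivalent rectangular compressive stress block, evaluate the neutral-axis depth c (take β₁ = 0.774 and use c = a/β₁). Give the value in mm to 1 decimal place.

T = A_s f_y = 1260 × 460 = 579600 N = 579.6 kN.
Setting C = 0.85 f'_c a b equal to T: a = 579600/(0.85 × 38.6 × 325) = 54.355 mm.
With β₁ = 0.774, c = a/β₁ = 54.355/0.774 = 70.2 mm.

c ≈ 70.2 mm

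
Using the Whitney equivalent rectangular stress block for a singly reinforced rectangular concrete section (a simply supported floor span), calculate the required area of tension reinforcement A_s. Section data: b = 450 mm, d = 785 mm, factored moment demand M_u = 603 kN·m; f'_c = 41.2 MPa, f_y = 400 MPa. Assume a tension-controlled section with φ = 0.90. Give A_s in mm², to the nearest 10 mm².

M_n = M_u/φ = 603/0.90 = 670 kN·m.
With M_n = 0.85 f'_c a b (d − a/2), solve the quadratic for a:
a = d − √(d² − 2M_n/(0.85 f'_c b)) = 785 − √(785² − 2 × 670×10⁶/(0.85 × 41.2 × 450)) = 56.17 mm.
A_s = 0.85 f'_c a b / f_y = 0.85 × 41.2 × 56.17 × 450 / 400 = 2213.0 mm².

A_s ≈ 2210 mm²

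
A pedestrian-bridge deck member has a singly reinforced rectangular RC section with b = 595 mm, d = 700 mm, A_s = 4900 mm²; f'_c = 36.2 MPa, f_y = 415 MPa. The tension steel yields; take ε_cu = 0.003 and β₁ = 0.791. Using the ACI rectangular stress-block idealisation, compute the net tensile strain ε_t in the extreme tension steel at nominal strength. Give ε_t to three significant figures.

ε_t ≈ 0.0120

a = A_s f_y/(0.85 f'_c b) = 111.07 mm.
β₁ = 0.791, so c = a/β₁ = 111.07/0.791 = 140.42 mm.
From the linear strain diagram with ε_cu = 0.003: ε_t = 0.003 (d − c)/c = 0.003 × (700 − 140.42)/140.42 = 0.0120.
Since ε_t ≥ 0.005, the section is tension-controlled.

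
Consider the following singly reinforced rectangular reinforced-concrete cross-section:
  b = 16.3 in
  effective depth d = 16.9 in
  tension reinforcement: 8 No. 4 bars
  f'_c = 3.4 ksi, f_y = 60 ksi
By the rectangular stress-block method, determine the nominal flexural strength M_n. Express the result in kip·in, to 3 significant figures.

A_s = 8 × 0.2 = 1.6 in².
T = A_s f_y = 1.6 × 60 = 96 kips.
a = T/(0.85 f'_c b) = 96/(0.85 × 3.4 × 16.3) = 2.038 in.
M_n = T(d − a/2) = 96 × (16.9 − 1.019) = 1524.6 kip·in.

M_n ≈ 1520 kip·in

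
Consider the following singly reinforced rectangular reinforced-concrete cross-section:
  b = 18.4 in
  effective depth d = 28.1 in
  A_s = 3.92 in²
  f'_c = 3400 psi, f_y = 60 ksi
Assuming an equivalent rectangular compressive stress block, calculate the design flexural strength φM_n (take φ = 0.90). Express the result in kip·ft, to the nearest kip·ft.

φM_n ≈ 457 kip·ft

T = A_s f_y = 3.92 × 60 = 235.2 kips.
a = T/(0.85 f'_c b) = 235.2/(0.85 × 3.4 × 18.4) = 4.423 in.
M_n = T(d − a/2) = 235.2 × (28.1 − 2.2115) = 6089.0 kip·in = 6089.0/12 = 507.42 kip·ft.
φM_n = 0.90 × 507.42 = 456.68 kip·ft.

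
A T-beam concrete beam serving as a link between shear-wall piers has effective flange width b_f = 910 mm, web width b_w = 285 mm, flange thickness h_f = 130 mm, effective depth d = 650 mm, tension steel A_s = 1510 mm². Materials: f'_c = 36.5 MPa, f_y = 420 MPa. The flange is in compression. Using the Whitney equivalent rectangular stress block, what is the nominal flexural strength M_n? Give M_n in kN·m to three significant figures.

M_n ≈ 405 kN·m

Tension: T = A_s f_y = 1510 × 420 = 634200 N.
Try a within the flange: a = T/(0.85 f'_c b_f) = 634200/(0.85 × 36.5 × 910) = 22.46 mm.
Since a = 22.46 ≤ h_f = 130 mm, the stress block lies entirely in the flange; analyse as a rectangular beam of width b_f.
M_n = T(d − a/2) = 634200 × (650 − 11.23) = 405.11 × 10⁶ N·mm.
M_n = 405.11 kN·m.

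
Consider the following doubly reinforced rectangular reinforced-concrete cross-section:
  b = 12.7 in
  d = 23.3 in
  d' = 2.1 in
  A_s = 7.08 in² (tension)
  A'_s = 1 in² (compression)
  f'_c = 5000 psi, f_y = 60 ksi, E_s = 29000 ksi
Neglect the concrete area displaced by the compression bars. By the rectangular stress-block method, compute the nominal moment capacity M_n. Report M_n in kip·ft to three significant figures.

Assume both steels yield.
a = (A_s − A'_s) f_y/(0.85 f'_c b) = (7.08 − 1) × 60/(0.85 × 5 × 12.7) = 6.759 in.
c = a/β₁ = 6.759/0.8 = 8.449 in; ε'_s = 0.003(c − d')/c = 0.0023 ≥ ε_y = 0.0021, so the compression steel yields.
M_n = (A_s − A'_s) f_y (d − a/2) + A'_s f_y (d − d') = 364.8 × (23.3 − 3.3795) + 60 × (23.3 − 2.1) = 7267.0 + 1272.0 = 8539.0 kip·in = 8539.0/12 = 711.58 kip·ft.

M_n ≈ 712 kip·ft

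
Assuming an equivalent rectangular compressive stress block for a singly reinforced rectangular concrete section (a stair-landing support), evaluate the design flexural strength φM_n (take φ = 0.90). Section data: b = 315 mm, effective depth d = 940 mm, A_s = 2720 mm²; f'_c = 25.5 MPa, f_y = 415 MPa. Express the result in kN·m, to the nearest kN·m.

T = A_s f_y = 2720 × 415 = 1128800 N = 1128.8 kN.
From C = T: a = T/(0.85 f'_c b) = 1128800/(0.85 × 25.5 × 315) = 165.33 mm.
M_n = T(d − a/2) = 1128.8 kN × (940 − 82.665) mm = 967.76 kN·m.
φM_n = 0.90 × 967.76 = 870.98 kN·m.

φM_n ≈ 871 kN·m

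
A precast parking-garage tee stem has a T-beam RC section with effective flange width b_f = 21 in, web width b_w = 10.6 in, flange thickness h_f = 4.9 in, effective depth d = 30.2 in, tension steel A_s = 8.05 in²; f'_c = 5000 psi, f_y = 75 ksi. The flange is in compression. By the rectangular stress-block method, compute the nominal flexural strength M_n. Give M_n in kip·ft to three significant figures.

Tension: T = A_s f_y = 8.05 × 75 = 603.75 kips.
Try a within the flange: a = T/(0.85 f'_c b_f) = 603.75/(0.85 × 5 × 21) = 6.765 in.
a = 6.765 > h_f = 4.9 in: the block extends into the web. Split into flange-overhang and web parts.
C_f = 0.85 f'_c (b_f − b_w) h_f = 0.85 × 5 × (21 − 10.6) × 4.9 = 216.6 kips.
Remaining web compression depth: a_w = (T − C_f)/(0.85 f'_c b_w) = (603.75 − 216.6)/(0.85 × 5 × 10.6) = 8.594 in.
M_n = C_f(d − h_f/2) + (T − C_f)(d − a_w/2) = 216.6 × (30.2 − 2.45) + 387.15 × (30.2 − 4.297) = 6010.7 + 10028.3 = 16039.0 kip·in.
M_n = 16039.0/12 = 1336.58 kip·ft.

M_n ≈ 1340 kip·ft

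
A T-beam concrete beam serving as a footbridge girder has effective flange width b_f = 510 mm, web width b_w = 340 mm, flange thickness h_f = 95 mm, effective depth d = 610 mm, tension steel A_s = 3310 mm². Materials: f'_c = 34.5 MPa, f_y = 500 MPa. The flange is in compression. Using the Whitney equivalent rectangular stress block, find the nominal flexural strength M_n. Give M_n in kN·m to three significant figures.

M_n ≈ 917 kN·m

Tension: T = A_s f_y = 3310 × 500 = 1655000 N.
Try a within the flange: a = T/(0.85 f'_c b_f) = 1655000/(0.85 × 34.5 × 510) = 110.66 mm.
a = 110.66 > h_f = 95 mm: the block extends into the web. Split into flange-overhang and web parts.
C_f = 0.85 f'_c (b_f − b_w) h_f = 0.85 × 34.5 × (510 − 340) × 95 = 473599 N.
Remaining web compression depth: a_w = (T − C_f)/(0.85 f'_c b_w) = (1655000 − 473599)/(0.85 × 34.5 × 340) = 118.49 mm.
M_n = C_f(d − h_f/2) + (T − C_f)(d − a_w/2) = 473599 × (610 − 47.5) + 1181401 × (610 − 59.245) = 266.40 + 650.66 = 917.06 × 10⁶ N·mm.
M_n = 917.06 kN·m.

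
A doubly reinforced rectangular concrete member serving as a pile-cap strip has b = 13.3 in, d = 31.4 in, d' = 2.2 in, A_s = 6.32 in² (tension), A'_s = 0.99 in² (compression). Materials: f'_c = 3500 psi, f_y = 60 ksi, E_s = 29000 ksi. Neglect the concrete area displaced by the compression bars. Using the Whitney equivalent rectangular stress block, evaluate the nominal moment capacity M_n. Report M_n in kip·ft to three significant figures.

M_n ≈ 874 kip·ft

Assume both steels yield.
a = (A_s − A'_s) f_y/(0.85 f'_c b) = (6.32 − 0.99) × 60/(0.85 × 3.5 × 13.3) = 8.082 in.
c = a/β₁ = 8.082/0.85 = 9.508 in; ε'_s = 0.003(c − d')/c = 0.0023 ≥ ε_y = 0.0021, so the compression steel yields.
M_n = (A_s − A'_s) f_y (d − a/2) + A'_s f_y (d − d') = 319.8 × (31.4 − 4.041) + 59.4 × (31.4 − 2.2) = 8749.4 + 1734.5 = 10483.9 kip·in = 10483.9/12 = 873.66 kip·ft.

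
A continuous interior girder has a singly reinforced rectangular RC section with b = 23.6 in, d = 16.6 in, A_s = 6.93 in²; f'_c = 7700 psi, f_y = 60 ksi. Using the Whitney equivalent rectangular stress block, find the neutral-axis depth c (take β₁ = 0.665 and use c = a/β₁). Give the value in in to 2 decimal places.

c ≈ 4.05 in

T = A_s f_y = 6.93 × 60 = 415.8 kips.
a = T/(0.85 f'_c b) = 415.8/(0.85 × 7.7 × 23.6) = 2.6919 in.
With β₁ = 0.665, c = a/β₁ = 2.6919/0.665 = 4.05 in.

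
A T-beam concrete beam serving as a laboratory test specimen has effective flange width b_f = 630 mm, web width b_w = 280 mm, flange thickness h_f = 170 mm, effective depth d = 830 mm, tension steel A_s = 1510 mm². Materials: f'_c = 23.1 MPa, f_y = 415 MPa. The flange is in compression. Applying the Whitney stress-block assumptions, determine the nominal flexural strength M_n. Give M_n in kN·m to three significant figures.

Tension: T = A_s f_y = 1510 × 415 = 626650 N.
Try a within the flange: a = T/(0.85 f'_c b_f) = 626650/(0.85 × 23.1 × 630) = 50.66 mm.
Since a = 50.66 ≤ h_f = 170 mm, the stress block lies entirely in the flange; analyse as a rectangular beam of width b_f.
M_n = T(d − a/2) = 626650 × (830 − 25.33) = 504.25 × 10⁶ N·mm.
M_n = 504.25 kN·m.

M_n ≈ 504 kN·m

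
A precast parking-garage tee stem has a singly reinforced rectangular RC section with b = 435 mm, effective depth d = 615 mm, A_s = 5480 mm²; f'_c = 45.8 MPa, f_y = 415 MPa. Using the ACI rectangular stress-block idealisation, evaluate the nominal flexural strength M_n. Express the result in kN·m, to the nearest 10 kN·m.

M_n ≈ 1250 kN·m

T = A_s f_y = 5480 × 415 = 2274200 N = 2274.2 kN.
From C = T: a = T/(0.85 f'_c b) = 2274200/(0.85 × 45.8 × 435) = 134.29 mm.
M_n = T(d − a/2) = 2274.2 kN × (615 − 67.145) mm = 1245.93 kN·m.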